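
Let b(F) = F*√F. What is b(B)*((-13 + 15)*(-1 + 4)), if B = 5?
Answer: 30*√5 ≈ 67.082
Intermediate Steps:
b(F) = F^(3/2)
b(B)*((-13 + 15)*(-1 + 4)) = 5^(3/2)*((-13 + 15)*(-1 + 4)) = (5*√5)*(2*3) = (5*√5)*6 = 30*√5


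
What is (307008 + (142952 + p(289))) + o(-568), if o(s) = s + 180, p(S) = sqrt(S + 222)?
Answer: 449572 + sqrt(511) ≈ 4.4959e+5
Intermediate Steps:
p(S) = sqrt(222 + S)
o(s) = 180 + s
(307008 + (142952 + p(289))) + o(-568) = (307008 + (142952 + sqrt(222 + 289))) + (180 - 568) = (307008 + (142952 + sqrt(511))) - 388 = (449960 + sqrt(511)) - 388 = 449572 + sqrt(511)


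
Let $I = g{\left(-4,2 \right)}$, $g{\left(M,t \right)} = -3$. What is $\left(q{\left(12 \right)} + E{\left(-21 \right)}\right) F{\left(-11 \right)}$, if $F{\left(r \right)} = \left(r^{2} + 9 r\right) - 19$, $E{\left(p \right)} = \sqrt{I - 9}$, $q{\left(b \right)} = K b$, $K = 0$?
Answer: $6 i \sqrt{3} \approx 10.392 i$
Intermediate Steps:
$I = -3$
$q{\left(b \right)} = 0$ ($q{\left(b \right)} = 0 b = 0$)
$E{\left(p \right)} = 2 i \sqrt{3}$ ($E{\left(p \right)} = \sqrt{-3 - 9} = \sqrt{-12} = 2 i \sqrt{3}$)
$F{\left(r \right)} = -19 + r^{2} + 9 r$
$\left(q{\left(12 \right)} + E{\left(-21 \right)}\right) F{\left(-11 \right)} = \left(0 + 2 i \sqrt{3}\right) \left(-19 + \left(-11\right)^{2} + 9 \left(-11\right)\right) = 2 i \sqrt{3} \left(-19 + 121 - 99\right) = 2 i \sqrt{3} \cdot 3 = 6 i \sqrt{3}$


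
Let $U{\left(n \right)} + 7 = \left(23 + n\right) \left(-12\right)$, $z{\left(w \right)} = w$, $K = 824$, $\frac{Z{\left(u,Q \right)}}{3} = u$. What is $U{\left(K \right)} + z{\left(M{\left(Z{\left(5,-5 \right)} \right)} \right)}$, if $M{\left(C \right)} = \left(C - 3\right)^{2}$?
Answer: $-10027$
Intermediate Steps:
$Z{\left(u,Q \right)} = 3 u$
$M{\left(C \right)} = \left(-3 + C\right)^{2}$
$U{\left(n \right)} = -283 - 12 n$ ($U{\left(n \right)} = -7 + \left(23 + n\right) \left(-12\right) = -7 - \left(276 + 12 n\right) = -283 - 12 n$)
$U{\left(K \right)} + z{\left(M{\left(Z{\left(5,-5 \right)} \right)} \right)} = \left(-283 - 9888\right) + \left(-3 + 3 \cdot 5\right)^{2} = \left(-283 - 9888\right) + \left(-3 + 15\right)^{2} = -10171 + 12^{2} = -10171 + 144 = -10027$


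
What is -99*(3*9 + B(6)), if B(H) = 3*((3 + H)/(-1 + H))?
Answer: -16038/5 ≈ -3207.6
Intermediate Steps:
B(H) = 3*(3 + H)/(-1 + H) (B(H) = 3*((3 + H)/(-1 + H)) = 3*(3 + H)/(-1 + H))
-99*(3*9 + B(6)) = -99*(3*9 + 3*(3 + 6)/(-1 + 6)) = -99*(27 + 3*9/5) = -99*(27 + 3*(⅕)*9) = -99*(27 + 27/5) = -99*162/5 = -16038/5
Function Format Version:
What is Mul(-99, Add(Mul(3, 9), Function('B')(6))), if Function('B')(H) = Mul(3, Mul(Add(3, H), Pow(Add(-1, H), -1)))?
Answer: Rational(-16038, 5) ≈ -3207.6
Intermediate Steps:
Function('B')(H) = Mul(3, Pow(Add(-1, H), -1), Add(3, H)) (Function('B')(H) = Mul(3, Mul(Pow(Add(-1, H), -1), Add(3, H))) = Mul(3, Pow(Add(-1, H), -1), Add(3, H)))
Mul(-99, Add(Mul(3, 9), Function('B')(6))) = Mul(-99, Add(Mul(3, 9), Mul(3, Pow(Add(-1, 6), -1), Add(3, 6)))) = Mul(-99, Add(27, Mul(3, Pow(5, -1), 9))) = Mul(-99, Add(27, Mul(3, Rational(1, 5), 9))) = Mul(-99, Add(27, Rational(27, 5))) = Mul(-99, Rational(162, 5)) = Rational(-16038, 5)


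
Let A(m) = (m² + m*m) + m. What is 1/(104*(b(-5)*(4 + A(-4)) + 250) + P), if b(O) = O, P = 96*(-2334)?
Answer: -1/214704 ≈ -4.6576e-6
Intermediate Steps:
P = -224064
A(m) = m + 2*m² (A(m) = (m² + m²) + m = 2*m² + m = m + 2*m²)
1/(104*(b(-5)*(4 + A(-4)) + 250) + P) = 1/(104*(-5*(4 - 4*(1 + 2*(-4))) + 250) - 224064) = 1/(104*(-5*(4 - 4*(1 - 8)) + 250) - 224064) = 1/(104*(-5*(4 - 4*(-7)) + 250) - 224064) = 1/(104*(-5*(4 + 28) + 250) - 224064) = 1/(104*(-5*32 + 250) - 224064) = 1/(104*(-160 + 250) - 224064) = 1/(104*90 - 224064) = 1/(9360 - 224064) = 1/(-214704) = -1/214704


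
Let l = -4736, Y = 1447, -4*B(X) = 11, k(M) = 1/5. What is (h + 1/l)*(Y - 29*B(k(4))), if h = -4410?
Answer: -127549342427/18944 ≈ -6.7330e+6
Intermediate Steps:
k(M) = 1/5
B(X) = -11/4 (B(X) = -1/4*11 = -11/4)
(h + 1/l)*(Y - 29*B(k(4))) = (-4410 + 1/(-4736))*(1447 - 29*(-11/4)) = (-4410 - 1/4736)*(1447 + 319/4) = -20885761/4736*6107/4 = -127549342427/18944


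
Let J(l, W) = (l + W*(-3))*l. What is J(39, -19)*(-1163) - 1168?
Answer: -4355440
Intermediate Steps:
J(l, W) = l*(l - 3*W) (J(l, W) = (l - 3*W)*l = l*(l - 3*W))
J(39, -19)*(-1163) - 1168 = (39*(39 - 3*(-19)))*(-1163) - 1168 = (39*(39 + 57))*(-1163) - 1168 = (39*96)*(-1163) - 1168 = 3744*(-1163) - 1168 = -4354272 - 1168 = -4355440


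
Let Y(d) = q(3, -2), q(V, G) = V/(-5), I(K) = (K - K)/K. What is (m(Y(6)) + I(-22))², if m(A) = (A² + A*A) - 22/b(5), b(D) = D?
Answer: 8464/625 ≈ 13.542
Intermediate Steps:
I(K) = 0 (I(K) = 0/K = 0)
q(V, G) = -V/5 (q(V, G) = V*(-⅕) = -V/5)
Y(d) = -⅗ (Y(d) = -⅕*3 = -⅗)
m(A) = -22/5 + 2*A² (m(A) = (A² + A*A) - 22/5 = (A² + A²) - 22*⅕ = 2*A² - 22/5 = -22/5 + 2*A²)
(m(Y(6)) + I(-22))² = ((-22/5 + 2*(-⅗)²) + 0)² = ((-22/5 + 2*(9/25)) + 0)² = ((-22/5 + 18/25) + 0)² = (-92/25 + 0)² = (-92/25)² = 8464/625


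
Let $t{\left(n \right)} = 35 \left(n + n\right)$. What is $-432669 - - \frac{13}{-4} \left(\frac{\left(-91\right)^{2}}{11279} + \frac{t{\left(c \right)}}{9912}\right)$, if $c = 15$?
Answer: $- \frac{4606818598327}{10647376} \approx -4.3267 \cdot 10^{5}$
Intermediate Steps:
$t{\left(n \right)} = 70 n$ ($t{\left(n \right)} = 35 \cdot 2 n = 70 n$)
$-432669 - - \frac{13}{-4} \left(\frac{\left(-91\right)^{2}}{11279} + \frac{t{\left(c \right)}}{9912}\right) = -432669 - - \frac{13}{-4} \left(\frac{\left(-91\right)^{2}}{11279} + \frac{70 \cdot 15}{9912}\right) = -432669 - \left(-13\right) \left(- \frac{1}{4}\right) \left(8281 \cdot \frac{1}{11279} + 1050 \cdot \frac{1}{9912}\right) = -432669 - \frac{13 \left(\frac{8281}{11279} + \frac{25}{236}\right)}{4} = -432669 - \frac{13}{4} \cdot \frac{2236291}{2661844} = -432669 - \frac{29071783}{10647376} = - \frac{4606818598327}{10647376}$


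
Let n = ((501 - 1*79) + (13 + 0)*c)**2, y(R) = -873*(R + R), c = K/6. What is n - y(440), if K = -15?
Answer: 3679801/4 ≈ 9.1995e+5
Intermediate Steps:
c = -5/2 (c = -15/6 = -15*1/6 = -5/2 ≈ -2.5000)
y(R) = -1746*R
n = 606841/4 (n = ((501 - 1*79) + (13 + 0)*(-5/2))**2 = ((501 - 79) + 13*(-5/2))**2 = (422 - 65/2)**2 = (779/2)**2 = 606841/4 ≈ 1.5171e+5)
n - y(440) = 606841/4 - (-1746)*440 = 606841/4 - 1*(-768240) = 606841/4 + 768240 = 3679801/4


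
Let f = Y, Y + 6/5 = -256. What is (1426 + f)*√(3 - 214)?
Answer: 5844*I*√211/5 ≈ 16978.0*I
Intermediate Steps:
Y = -1286/5 (Y = -6/5 - 256 = -1286/5 ≈ -257.20)
f = -1286/5 ≈ -257.20
(1426 + f)*√(3 - 214) = (1426 - 1286/5)*√(3 - 214) = 5844*√(-211)/5 = 5844*(I*√211)/5 = 5844*I*√211/5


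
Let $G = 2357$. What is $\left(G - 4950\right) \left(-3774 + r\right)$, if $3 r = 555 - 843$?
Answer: $10034910$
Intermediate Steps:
$r = -96$ ($r = \frac{555 - 843}{3} = \frac{1}{3} \left(-288\right) = -96$)
$\left(G - 4950\right) \left(-3774 + r\right) = \left(2357 - 4950\right) \left(-3774 - 96\right) = \left(-2593\right) \left(-3870\right) = 10034910$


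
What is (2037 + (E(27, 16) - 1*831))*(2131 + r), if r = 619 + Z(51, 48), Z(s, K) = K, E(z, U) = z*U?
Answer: 4583124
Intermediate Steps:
E(z, U) = U*z
r = 667 (r = 619 + 48 = 667)
(2037 + (E(27, 16) - 1*831))*(2131 + r) = (2037 + (16*27 - 1*831))*(2131 + 667) = (2037 + (432 - 831))*2798 = (2037 - 399)*2798 = 1638*2798 = 4583124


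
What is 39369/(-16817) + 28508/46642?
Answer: -678414931/392189257 ≈ -1.7298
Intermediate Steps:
39369/(-16817) + 28508/46642 = 39369*(-1/16817) + 28508*(1/46642) = -39369/16817 + 14254/23321 = -678414931/392189257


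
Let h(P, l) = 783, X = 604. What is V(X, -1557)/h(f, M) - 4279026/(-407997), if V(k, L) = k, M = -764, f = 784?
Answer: 44406266/3943971 ≈ 11.259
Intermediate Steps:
V(X, -1557)/h(f, M) - 4279026/(-407997) = 604/783 - 4279026/(-407997) = 604*(1/783) - 4279026*(-1/407997) = 604/783 + 1426342/135999 = 44406266/3943971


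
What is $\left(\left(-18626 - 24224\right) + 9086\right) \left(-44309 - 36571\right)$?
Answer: $2730832320$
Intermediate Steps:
$\left(\left(-18626 - 24224\right) + 9086\right) \left(-44309 - 36571\right) = \left(\left(-18626 - 24224\right) + 9086\right) \left(-80880\right) = \left(-42850 + 9086\right) \left(-80880\right) = \left(-33764\right) \left(-80880\right) = 2730832320$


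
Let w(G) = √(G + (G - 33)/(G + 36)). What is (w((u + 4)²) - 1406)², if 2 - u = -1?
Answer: (119510 - √355385)²/7225 ≈ 1.9572e+6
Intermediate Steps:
u = 3 (u = 2 - 1*(-1) = 2 + 1 = 3)
w(G) = √(G + (-33 + G)/(36 + G))
(w((u + 4)²) - 1406)² = (√((-33 + (3 + 4)² + (3 + 4)²*(36 + (3 + 4)²))/(36 + (3 + 4)²)) - 1406)² = (√((-33 + 7² + 7²*(36 + 7²))/(36 + 7²)) - 1406)² = (√((-33 + 49 + 49*(36 + 49))/(36 + 49)) - 1406)² = (√((-33 + 49 + 49*85)/85) - 1406)² = (√((-33 + 49 + 4165)/85) - 1406)² = (√((1/85)*4181) - 1406)² = (√(4181/85) - 1406)² = (√355385/85 - 1406)² = (-1406 + √355385/85)²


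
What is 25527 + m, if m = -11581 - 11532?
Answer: 2414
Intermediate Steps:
m = -23113
25527 + m = 25527 - 23113 = 2414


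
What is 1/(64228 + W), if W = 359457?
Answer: 1/423685 ≈ 2.3602e-6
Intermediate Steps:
1/(64228 + W) = 1/(64228 + 359457) = 1/423685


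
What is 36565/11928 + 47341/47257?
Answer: 4612949/1134168 ≈ 4.0673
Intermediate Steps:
36565/11928 + 47341/47257 = 36565*(1/11928) + 47341*(1/47257) = 515/168 + 6763/6751 = 4612949/1134168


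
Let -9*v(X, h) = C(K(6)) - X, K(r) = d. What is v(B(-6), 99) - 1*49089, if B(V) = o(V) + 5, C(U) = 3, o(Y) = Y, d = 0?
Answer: -441805/9 ≈ -49089.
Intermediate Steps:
K(r) = 0
B(V) = 5 + V (B(V) = V + 5 = 5 + V)
v(X, h) = -⅓ + X/9 (v(X, h) = -(3 - X)/9 = -⅓ + X/9)
v(B(-6), 99) - 1*49089 = (-⅓ + (5 - 6)/9) - 1*49089 = (-⅓ + (⅑)*(-1)) - 49089 = (-⅓ - ⅑) - 49089 = -4/9 - 49089 = -441805/9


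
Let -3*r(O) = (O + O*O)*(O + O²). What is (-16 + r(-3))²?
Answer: 784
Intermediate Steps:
r(O) = -(O + O²)²/3 (r(O) = -(O + O*O)*(O + O²)/3 = -(O + O²)*(O + O²)/3 = -(O + O²)²/3)
(-16 + r(-3))² = (-16 - ⅓*(-3)²*(1 - 3)²)² = (-16 - ⅓*9*(-2)²)² = (-16 - ⅓*9*4)² = (-16 - 12)² = (-28)² = 784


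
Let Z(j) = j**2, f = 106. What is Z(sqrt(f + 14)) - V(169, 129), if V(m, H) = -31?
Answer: 151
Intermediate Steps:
Z(sqrt(f + 14)) - V(169, 129) = (sqrt(106 + 14))**2 - 1*(-31) = (sqrt(120))**2 + 31 = (2*sqrt(30))**2 + 31 = 120 + 31 = 151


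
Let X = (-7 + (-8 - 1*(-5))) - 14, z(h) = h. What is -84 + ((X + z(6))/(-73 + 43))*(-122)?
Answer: -786/5 ≈ -157.20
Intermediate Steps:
X = -24 (X = (-7 + (-8 + 5)) - 14 = (-7 - 3) - 14 = -10 - 14 = -24)
-84 + ((X + z(6))/(-73 + 43))*(-122) = -84 + ((-24 + 6)/(-73 + 43))*(-122) = -84 - 18/(-30)*(-122) = -84 - 18*(-1/30)*(-122) = -84 + (⅗)*(-122) = -84 - 366/5 = -786/5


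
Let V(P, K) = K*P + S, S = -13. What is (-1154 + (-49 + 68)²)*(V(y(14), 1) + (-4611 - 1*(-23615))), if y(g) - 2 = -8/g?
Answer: -105426971/7 ≈ -1.5061e+7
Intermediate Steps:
y(g) = 2 - 8/g
V(P, K) = -13 + K*P (V(P, K) = K*P - 13 = -13 + K*P)
(-1154 + (-49 + 68)²)*(V(y(14), 1) + (-4611 - 1*(-23615))) = (-1154 + (-49 + 68)²)*((-13 + 1*(2 - 8/14)) + (-4611 - 1*(-23615))) = (-1154 + 19²)*((-13 + 1*(2 - 8*1/14)) + (-4611 + 23615)) = (-1154 + 361)*((-13 + 1*(2 - 4/7)) + 19004) = -793*((-13 + 1*(10/7)) + 19004) = -793*((-13 + 10/7) + 19004) = -793*(-81/7 + 19004) = -793*132947/7 = -105426971/7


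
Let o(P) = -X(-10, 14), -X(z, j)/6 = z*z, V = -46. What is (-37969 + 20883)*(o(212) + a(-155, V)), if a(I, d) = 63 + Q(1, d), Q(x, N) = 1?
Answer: -11345104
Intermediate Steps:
X(z, j) = -6*z² (X(z, j) = -6*z*z = -6*z²)
o(P) = 600 (o(P) = -(-6)*(-10)² = -(-6)*100 = -1*(-600) = 600)
a(I, d) = 64 (a(I, d) = 63 + 1 = 64)
(-37969 + 20883)*(o(212) + a(-155, V)) = (-37969 + 20883)*(600 + 64) = -17086*664 = -11345104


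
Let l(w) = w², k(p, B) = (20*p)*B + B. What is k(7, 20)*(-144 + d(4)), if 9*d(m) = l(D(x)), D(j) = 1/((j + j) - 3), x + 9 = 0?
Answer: -537242900/1323 ≈ -4.0608e+5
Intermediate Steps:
x = -9 (x = -9 + 0 = -9)
k(p, B) = B + 20*B*p (k(p, B) = 20*B*p + B = B + 20*B*p)
D(j) = 1/(-3 + 2*j) (D(j) = 1/(2*j - 3) = 1/(-3 + 2*j))
d(m) = 1/3969 (d(m) = (1/(-3 + 2*(-9)))²/9 = (1/(-3 - 18))²/9 = (1/(-21))²/9 = (-1/21)²/9 = (⅑)*(1/441) = 1/3969)
k(7, 20)*(-144 + d(4)) = (20*(1 + 20*7))*(-144 + 1/3969) = (20*(1 + 140))*(-571535/3969) = (20*141)*(-571535/3969) = 2820*(-571535/3969) = -537242900/1323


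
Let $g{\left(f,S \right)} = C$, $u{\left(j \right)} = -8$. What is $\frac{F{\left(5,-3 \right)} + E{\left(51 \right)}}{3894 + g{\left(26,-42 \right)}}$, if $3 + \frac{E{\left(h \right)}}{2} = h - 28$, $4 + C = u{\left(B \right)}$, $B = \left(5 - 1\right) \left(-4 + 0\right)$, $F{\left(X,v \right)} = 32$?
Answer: $\frac{12}{647} \approx 0.018547$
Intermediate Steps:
$B = -16$ ($B = 4 \left(-4\right) = -16$)
$C = -12$ ($C = -4 - 8 = -12$)
$E{\left(h \right)} = -62 + 2 h$ ($E{\left(h \right)} = -6 + 2 \left(h - 28\right) = -6 + 2 \left(-28 + h\right) = -6 + \left(-56 + 2 h\right) = -62 + 2 h$)
$g{\left(f,S \right)} = -12$
$\frac{F{\left(5,-3 \right)} + E{\left(51 \right)}}{3894 + g{\left(26,-42 \right)}} = \frac{32 + \left(-62 + 2 \cdot 51\right)}{3894 - 12} = \frac{32 + \left(-62 + 102\right)}{3882} = \left(32 + 40\right) \frac{1}{3882} = 72 \cdot \frac{1}{3882} = \frac{12}{647}$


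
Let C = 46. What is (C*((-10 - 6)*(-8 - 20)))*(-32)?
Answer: -659456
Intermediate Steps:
(C*((-10 - 6)*(-8 - 20)))*(-32) = (46*((-10 - 6)*(-8 - 20)))*(-32) = (46*(-16*(-28)))*(-32) = (46*448)*(-32) = 20608*(-32) = -659456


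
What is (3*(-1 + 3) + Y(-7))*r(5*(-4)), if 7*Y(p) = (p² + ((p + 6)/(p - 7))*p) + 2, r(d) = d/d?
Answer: 185/14 ≈ 13.214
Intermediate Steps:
r(d) = 1
Y(p) = 2/7 + p²/7 + p*(6 + p)/(7*(-7 + p)) (Y(p) = ((p² + ((p + 6)/(p - 7))*p) + 2)/7 = ((p² + ((6 + p)/(-7 + p))*p) + 2)/7 = ((p² + p*(6 + p)/(-7 + p)) + 2)/7 = (2 + p² + p*(6 + p)/(-7 + p))/7 = 2/7 + p²/7 + p*(6 + p)/(7*(-7 + p)))
(3*(-1 + 3) + Y(-7))*r(5*(-4)) = (3*(-1 + 3) + (-14 + (-7)³ - 6*(-7)² + 8*(-7))/(7*(-7 - 7)))*1 = (3*2 + (⅐)*(-14 - 343 - 6*49 - 56)/(-14))*1 = (6 + (⅐)*(-1/14)*(-14 - 343 - 294 - 56))*1 = (6 + (⅐)*(-1/14)*(-707))*1 = (6 + 101/14)*1 = (185/14)*1 = 185/14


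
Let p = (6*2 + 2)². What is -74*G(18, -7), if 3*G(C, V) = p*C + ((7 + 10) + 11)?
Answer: -263144/3 ≈ -87715.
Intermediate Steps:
p = 196 (p = (12 + 2)² = 14² = 196)
G(C, V) = 28/3 + 196*C/3 (G(C, V) = (196*C + ((7 + 10) + 11))/3 = (196*C + (17 + 11))/3 = (196*C + 28)/3 = (28 + 196*C)/3 = 28/3 + 196*C/3)
-74*G(18, -7) = -74*(28/3 + (196/3)*18) = -74*(28/3 + 1176) = -74*3556/3 = -263144/3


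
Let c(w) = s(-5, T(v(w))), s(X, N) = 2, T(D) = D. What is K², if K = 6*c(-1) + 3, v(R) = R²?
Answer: 225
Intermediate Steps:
c(w) = 2
K = 15 (K = 6*2 + 3 = 12 + 3 = 15)
K² = 15² = 225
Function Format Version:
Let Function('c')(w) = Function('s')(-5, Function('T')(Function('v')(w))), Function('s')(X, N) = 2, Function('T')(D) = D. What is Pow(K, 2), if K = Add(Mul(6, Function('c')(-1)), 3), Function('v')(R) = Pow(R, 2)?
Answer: 225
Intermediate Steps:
Function('c')(w) = 2
K = 15 (K = Add(Mul(6, 2), 3) = Add(12, 3) = 15)
Pow(K, 2) = Pow(15, 2) = 225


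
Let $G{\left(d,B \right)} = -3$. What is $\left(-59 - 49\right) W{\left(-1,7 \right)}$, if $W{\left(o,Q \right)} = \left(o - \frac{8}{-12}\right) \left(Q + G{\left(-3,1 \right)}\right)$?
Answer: $144$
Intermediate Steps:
$W{\left(o,Q \right)} = \left(-3 + Q\right) \left(\frac{2}{3} + o\right)$ ($W{\left(o,Q \right)} = \left(o - \frac{8}{-12}\right) \left(Q - 3\right) = \left(o - - \frac{2}{3}\right) \left(-3 + Q\right) = \left(o + \frac{2}{3}\right) \left(-3 + Q\right) = \left(\frac{2}{3} + o\right) \left(-3 + Q\right) = \left(-3 + Q\right) \left(\frac{2}{3} + o\right)$)
$\left(-59 - 49\right) W{\left(-1,7 \right)} = \left(-59 - 49\right) \left(-2 - -3 + \frac{2}{3} \cdot 7 + 7 \left(-1\right)\right) = - 108 \left(-2 + 3 + \frac{14}{3} - 7\right) = \left(-108\right) \left(- \frac{4}{3}\right) = 144$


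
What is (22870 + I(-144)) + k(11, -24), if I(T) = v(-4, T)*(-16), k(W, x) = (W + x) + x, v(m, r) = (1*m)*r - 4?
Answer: 13681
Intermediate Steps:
v(m, r) = -4 + m*r (v(m, r) = m*r - 4 = -4 + m*r)
k(W, x) = W + 2*x
I(T) = 64 + 64*T (I(T) = (-4 - 4*T)*(-16) = 64 + 64*T)
(22870 + I(-144)) + k(11, -24) = (22870 + (64 + 64*(-144))) + (11 + 2*(-24)) = (22870 + (64 - 9216)) + (11 - 48) = (22870 - 9152) - 37 = 13718 - 37 = 13681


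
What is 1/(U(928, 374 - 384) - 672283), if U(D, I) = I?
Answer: -1/672293 ≈ -1.4874e-6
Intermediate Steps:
1/(U(928, 374 - 384) - 672283) = 1/((374 - 384) - 672283) = 1/(-10 - 672283) = 1/(-672293) = -1/672293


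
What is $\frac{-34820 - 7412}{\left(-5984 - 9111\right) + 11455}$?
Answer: $\frac{5279}{455} \approx 11.602$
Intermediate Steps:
$\frac{-34820 - 7412}{\left(-5984 - 9111\right) + 11455} = \frac{-34820 - 7412}{-15095 + 11455} = - \frac{42232}{-3640} = \left(-42232\right) \left(- \frac{1}{3640}\right) = \frac{5279}{455}$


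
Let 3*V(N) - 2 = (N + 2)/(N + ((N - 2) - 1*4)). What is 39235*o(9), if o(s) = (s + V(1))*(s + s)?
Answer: 13300665/2 ≈ 6.6503e+6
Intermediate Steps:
V(N) = ⅔ + (2 + N)/(3*(-6 + 2*N)) (V(N) = ⅔ + ((N + 2)/(N + ((N - 2) - 1*4)))/3 = ⅔ + ((2 + N)/(N + ((-2 + N) - 4)))/3 = ⅔ + ((2 + N)/(N + (-6 + N)))/3 = ⅔ + ((2 + N)/(-6 + 2*N))/3 = ⅔ + (2 + N)/(3*(-6 + 2*N)))
o(s) = 2*s*(5/12 + s) (o(s) = (s + 5*(-2 + 1)/(6*(-3 + 1)))*(s + s) = (s + (⅚)*(-1)/(-2))*(2*s) = (s + (⅚)*(-½)*(-1))*(2*s) = (s + 5/12)*(2*s) = (5/12 + s)*(2*s) = 2*s*(5/12 + s))
39235*o(9) = 39235*((⅙)*9*(5 + 12*9)) = 39235*((⅙)*9*(5 + 108)) = 39235*((⅙)*9*113) = 39235*(339/2) = 13300665/2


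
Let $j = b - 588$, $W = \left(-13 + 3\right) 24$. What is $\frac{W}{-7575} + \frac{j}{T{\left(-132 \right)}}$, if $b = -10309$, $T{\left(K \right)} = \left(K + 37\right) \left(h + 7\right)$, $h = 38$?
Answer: $\frac{1114277}{431775} \approx 2.5807$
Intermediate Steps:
$W = -240$ ($W = \left(-10\right) 24 = -240$)
$T{\left(K \right)} = 1665 + 45 K$ ($T{\left(K \right)} = \left(K + 37\right) \left(38 + 7\right) = \left(37 + K\right) 45 = 1665 + 45 K$)
$j = -10897$ ($j = -10309 - 588 = -10897$)
$\frac{W}{-7575} + \frac{j}{T{\left(-132 \right)}} = - \frac{240}{-7575} - \frac{10897}{1665 + 45 \left(-132\right)} = \left(-240\right) \left(- \frac{1}{7575}\right) - \frac{10897}{1665 - 5940} = \frac{16}{505} - \frac{10897}{-4275} = \frac{16}{505} - - \frac{10897}{4275} = \frac{16}{505} + \frac{10897}{4275} = \frac{1114277}{431775}$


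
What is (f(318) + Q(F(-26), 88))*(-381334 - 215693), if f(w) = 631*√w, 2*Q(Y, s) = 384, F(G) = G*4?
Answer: -114629184 - 376724037*√318 ≈ -6.8326e+9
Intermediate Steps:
F(G) = 4*G
Q(Y, s) = 192 (Q(Y, s) = (½)*384 = 192)
(f(318) + Q(F(-26), 88))*(-381334 - 215693) = (631*√318 + 192)*(-381334 - 215693) = (192 + 631*√318)*(-597027) = -114629184 - 376724037*√318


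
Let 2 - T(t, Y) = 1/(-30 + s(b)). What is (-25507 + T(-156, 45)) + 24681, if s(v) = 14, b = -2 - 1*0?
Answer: -13183/16 ≈ -823.94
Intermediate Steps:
b = -2 (b = -2 + 0 = -2)
T(t, Y) = 33/16 (T(t, Y) = 2 - 1/(-30 + 14) = 2 - 1/(-16) = 2 - 1*(-1/16) = 2 + 1/16 = 33/16)
(-25507 + T(-156, 45)) + 24681 = (-25507 + 33/16) + 24681 = -408079/16 + 24681 = -13183/16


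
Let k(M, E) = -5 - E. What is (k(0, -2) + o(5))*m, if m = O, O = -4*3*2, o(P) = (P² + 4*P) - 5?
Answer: -888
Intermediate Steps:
o(P) = -5 + P² + 4*P
O = -24 (O = -12*2 = -24)
m = -24
(k(0, -2) + o(5))*m = ((-5 - 1*(-2)) + (-5 + 5² + 4*5))*(-24) = ((-5 + 2) + (-5 + 25 + 20))*(-24) = (-3 + 40)*(-24) = 37*(-24) = -888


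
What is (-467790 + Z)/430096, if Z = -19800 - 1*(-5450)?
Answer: -120535/107524 ≈ -1.1210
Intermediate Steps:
Z = -14350 (Z = -19800 + 5450 = -14350)
(-467790 + Z)/430096 = (-467790 - 14350)/430096 = -482140*1/430096 = -120535/107524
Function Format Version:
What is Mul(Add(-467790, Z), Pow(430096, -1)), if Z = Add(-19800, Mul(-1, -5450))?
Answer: Rational(-120535, 107524) ≈ -1.1210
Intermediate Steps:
Z = -14350 (Z = Add(-19800, 5450) = -14350)
Mul(Add(-467790, Z), Pow(430096, -1)) = Mul(Add(-467790, -14350), Pow(430096, -1)) = Mul(-482140, Rational(1, 430096)) = Rational(-120535, 107524)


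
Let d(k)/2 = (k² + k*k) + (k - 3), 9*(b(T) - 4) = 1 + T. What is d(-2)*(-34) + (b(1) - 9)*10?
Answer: -2266/9 ≈ -251.78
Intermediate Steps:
b(T) = 37/9 + T/9 (b(T) = 4 + (1 + T)/9 = 4 + (⅑ + T/9) = 37/9 + T/9)
d(k) = -6 + 2*k + 4*k² (d(k) = 2*((k² + k*k) + (k - 3)) = 2*((k² + k²) + (-3 + k)) = 2*(2*k² + (-3 + k)) = 2*(-3 + k + 2*k²) = -6 + 2*k + 4*k²)
d(-2)*(-34) + (b(1) - 9)*10 = (-6 + 2*(-2) + 4*(-2)²)*(-34) + ((37/9 + (⅑)*1) - 9)*10 = (-6 - 4 + 4*4)*(-34) + ((37/9 + ⅑) - 9)*10 = (-6 - 4 + 16)*(-34) + (38/9 - 9)*10 = 6*(-34) - 43/9*10 = -204 - 430/9 = -2266/9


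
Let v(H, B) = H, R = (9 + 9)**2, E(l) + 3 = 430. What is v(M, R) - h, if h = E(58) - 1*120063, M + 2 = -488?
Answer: 119146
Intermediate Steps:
E(l) = 427 (E(l) = -3 + 430 = 427)
R = 324 (R = 18**2 = 324)
M = -490 (M = -2 - 488 = -490)
h = -119636 (h = 427 - 1*120063 = 427 - 120063 = -119636)
v(M, R) - h = -490 - 1*(-119636) = -490 + 119636 = 119146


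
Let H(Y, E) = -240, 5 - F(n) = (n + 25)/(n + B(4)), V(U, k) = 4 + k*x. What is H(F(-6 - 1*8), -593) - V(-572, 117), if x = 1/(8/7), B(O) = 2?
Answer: -2771/8 ≈ -346.38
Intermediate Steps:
x = 7/8 (x = 1/(8*(⅐)) = 1/(8/7) = 7/8 ≈ 0.87500)
V(U, k) = 4 + 7*k/8 (V(U, k) = 4 + k*(7/8) = 4 + 7*k/8)
F(n) = 5 - (25 + n)/(2 + n) (F(n) = 5 - (n + 25)/(n + 2) = 5 - (25 + n)/(2 + n))
H(F(-6 - 1*8), -593) - V(-572, 117) = -240 - (4 + (7/8)*117) = -240 - (4 + 819/8) = -240 - 1*851/8 = -240 - 851/8 = -2771/8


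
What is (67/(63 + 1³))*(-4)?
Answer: -67/16 ≈ -4.1875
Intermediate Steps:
(67/(63 + 1³))*(-4) = (67/(63 + 1))*(-4) = (67/64)*(-4) = -67/16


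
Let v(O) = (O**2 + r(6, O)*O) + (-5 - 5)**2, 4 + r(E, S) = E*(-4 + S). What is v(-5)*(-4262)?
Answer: -1768730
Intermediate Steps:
r(E, S) = -4 + E*(-4 + S)
v(O) = 100 + O**2 + O*(-28 + 6*O) (v(O) = (O**2 + (-4 - 4*6 + 6*O)*O) + (-5 - 5)**2 = (O**2 + (-4 - 24 + 6*O)*O) + (-10)**2 = (O**2 + (-28 + 6*O)*O) + 100 = (O**2 + O*(-28 + 6*O)) + 100 = 100 + O**2 + O*(-28 + 6*O))
v(-5)*(-4262) = (100 - 28*(-5) + 7*(-5)**2)*(-4262) = (100 + 140 + 7*25)*(-4262) = (100 + 140 + 175)*(-4262) = 415*(-4262) = -1768730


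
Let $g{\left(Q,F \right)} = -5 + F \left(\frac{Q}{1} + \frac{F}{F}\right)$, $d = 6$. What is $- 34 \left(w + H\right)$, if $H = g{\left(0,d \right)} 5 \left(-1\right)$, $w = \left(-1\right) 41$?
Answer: $1564$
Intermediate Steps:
$g{\left(Q,F \right)} = -5 + F \left(1 + Q\right)$ ($g{\left(Q,F \right)} = -5 + F \left(Q 1 + 1\right) = -5 + F \left(Q + 1\right) = -5 + F \left(1 + Q\right)$)
$w = -41$
$H = -5$ ($H = \left(-5 + 6 + 6 \cdot 0\right) 5 \left(-1\right) = \left(-5 + 6 + 0\right) 5 \left(-1\right) = 1 \cdot 5 \left(-1\right) = 5 \left(-1\right) = -5$)
$- 34 \left(w + H\right) = - 34 \left(-41 - 5\right) = \left(-34\right) \left(-46\right) = 1564$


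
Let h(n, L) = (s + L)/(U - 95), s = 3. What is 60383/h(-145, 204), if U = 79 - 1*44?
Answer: -1207660/69 ≈ -17502.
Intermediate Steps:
U = 35 (U = 79 - 44 = 35)
h(n, L) = -1/20 - L/60 (h(n, L) = (3 + L)/(35 - 95) = (3 + L)/(-60) = (3 + L)*(-1/60) = -1/20 - L/60)
60383/h(-145, 204) = 60383/(-1/20 - 1/60*204) = 60383/(-1/20 - 17/5) = 60383/(-69/20) = 60383*(-20/69) = -1207660/69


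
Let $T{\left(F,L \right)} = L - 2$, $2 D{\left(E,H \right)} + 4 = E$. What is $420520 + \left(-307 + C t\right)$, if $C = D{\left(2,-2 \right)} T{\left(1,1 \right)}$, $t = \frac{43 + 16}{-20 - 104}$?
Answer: $\frac{52106353}{124} \approx 4.2021 \cdot 10^{5}$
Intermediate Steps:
$D{\left(E,H \right)} = -2 + \frac{E}{2}$
$t = - \frac{59}{124}$ ($t = \frac{59}{-124} = 59 \left(- \frac{1}{124}\right) = - \frac{59}{124} \approx -0.47581$)
$T{\left(F,L \right)} = -2 + L$ ($T{\left(F,L \right)} = L - 2 = -2 + L$)
$C = 1$ ($C = \left(-2 + \frac{1}{2} \cdot 2\right) \left(-2 + 1\right) = \left(-2 + 1\right) \left(-1\right) = \left(-1\right) \left(-1\right) = 1$)
$420520 + \left(-307 + C t\right) = 420520 + \left(-307 + 1 \left(- \frac{59}{124}\right)\right) = 420520 - \frac{38127}{124} = \frac{52106353}{124}$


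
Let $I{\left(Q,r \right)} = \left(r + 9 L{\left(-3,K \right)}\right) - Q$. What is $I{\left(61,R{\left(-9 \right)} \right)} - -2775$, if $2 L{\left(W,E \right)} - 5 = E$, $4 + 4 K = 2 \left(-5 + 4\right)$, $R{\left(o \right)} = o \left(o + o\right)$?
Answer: $\frac{11567}{4} \approx 2891.8$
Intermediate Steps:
$R{\left(o \right)} = 2 o^{2}$ ($R{\left(o \right)} = o 2 o = 2 o^{2}$)
$K = - \frac{3}{2}$ ($K = -1 + \frac{2 \left(-5 + 4\right)}{4} = -1 + \frac{2 \left(-1\right)}{4} = -1 + \frac{1}{4} \left(-2\right) = -1 - \frac{1}{2} = - \frac{3}{2} \approx -1.5$)
$L{\left(W,E \right)} = \frac{5}{2} + \frac{E}{2}$
$I{\left(Q,r \right)} = \frac{63}{4} + r - Q$ ($I{\left(Q,r \right)} = \left(r + 9 \left(\frac{5}{2} + \frac{1}{2} \left(- \frac{3}{2}\right)\right)\right) - Q = \left(r + 9 \left(\frac{5}{2} - \frac{3}{4}\right)\right) - Q = \left(r + 9 \cdot \frac{7}{4}\right) - Q = \left(r + \frac{63}{4}\right) - Q = \left(\frac{63}{4} + r\right) - Q = \frac{63}{4} + r - Q$)
$I{\left(61,R{\left(-9 \right)} \right)} - -2775 = \left(\frac{63}{4} + 2 \left(-9\right)^{2} - 61\right) - -2775 = \left(\frac{63}{4} + 2 \cdot 81 - 61\right) + 2775 = \left(\frac{63}{4} + 162 - 61\right) + 2775 = \frac{467}{4} + 2775 = \frac{11567}{4}$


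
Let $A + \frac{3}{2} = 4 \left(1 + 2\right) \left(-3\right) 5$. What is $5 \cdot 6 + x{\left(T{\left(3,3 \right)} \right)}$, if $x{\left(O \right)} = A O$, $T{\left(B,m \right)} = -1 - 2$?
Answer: $\frac{1149}{2} \approx 574.5$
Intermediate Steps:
$T{\left(B,m \right)} = -3$
$A = - \frac{363}{2}$ ($A = - \frac{3}{2} + 4 \left(1 + 2\right) \left(-3\right) 5 = - \frac{3}{2} + 4 \cdot 3 \left(-3\right) 5 = - \frac{3}{2} + 12 \left(-3\right) 5 = - \frac{3}{2} - 180 = - \frac{363}{2} \approx -181.5$)
$x{\left(O \right)} = - \frac{363 O}{2}$
$5 \cdot 6 + x{\left(T{\left(3,3 \right)} \right)} = 5 \cdot 6 - - \frac{1089}{2} = 30 + \frac{1089}{2} = \frac{1149}{2}$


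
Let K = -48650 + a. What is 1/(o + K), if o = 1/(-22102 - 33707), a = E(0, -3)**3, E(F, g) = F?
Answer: -55809/2715107851 ≈ -2.0555e-5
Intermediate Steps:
a = 0 (a = 0**3 = 0)
o = -1/55809 (o = 1/(-55809) = -1/55809 ≈ -1.7918e-5)
K = -48650 (K = -48650 + 0 = -48650)
1/(o + K) = 1/(-1/55809 - 48650) = 1/(-2715107851/55809) = -55809/2715107851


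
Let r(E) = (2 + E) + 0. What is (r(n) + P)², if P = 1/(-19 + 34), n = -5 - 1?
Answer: 3481/225 ≈ 15.471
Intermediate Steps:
n = -6
r(E) = 2 + E
P = 1/15 ≈ 0.066667
(r(n) + P)² = ((2 - 6) + 1/15)² = (-4 + 1/15)² = (-59/15)² = 3481/225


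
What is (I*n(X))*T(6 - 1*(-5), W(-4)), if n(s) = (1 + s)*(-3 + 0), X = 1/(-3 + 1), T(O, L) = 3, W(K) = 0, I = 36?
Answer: -162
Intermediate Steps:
X = -1/2 (X = 1/(-2) = -1/2 ≈ -0.50000)
n(s) = -3 - 3*s (n(s) = (1 + s)*(-3) = -3 - 3*s)
(I*n(X))*T(6 - 1*(-5), W(-4)) = (36*(-3 - 3*(-1/2)))*3 = (36*(-3 + 3/2))*3 = (36*(-3/2))*3 = -54*3 = -162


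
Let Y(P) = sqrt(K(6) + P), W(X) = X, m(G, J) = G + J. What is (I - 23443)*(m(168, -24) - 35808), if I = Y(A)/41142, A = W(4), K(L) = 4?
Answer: 836071152 - 11888*sqrt(2)/6857 ≈ 8.3607e+8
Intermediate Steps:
A = 4
Y(P) = sqrt(4 + P)
I = sqrt(2)/20571 (I = sqrt(4 + 4)/41142 = sqrt(8)*(1/41142) = (2*sqrt(2))*(1/41142) = sqrt(2)/20571 ≈ 6.8748e-5)
(I - 23443)*(m(168, -24) - 35808) = (sqrt(2)/20571 - 23443)*((168 - 24) - 35808) = (-23443 + sqrt(2)/20571)*(144 - 35808) = (-23443 + sqrt(2)/20571)*(-35664) = 836071152 - 11888*sqrt(2)/6857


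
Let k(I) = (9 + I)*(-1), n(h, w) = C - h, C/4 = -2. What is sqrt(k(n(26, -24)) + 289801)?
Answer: sqrt(289826) ≈ 538.35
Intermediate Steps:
C = -8 (C = 4*(-2) = -8)
n(h, w) = -8 - h
k(I) = -9 - I
sqrt(k(n(26, -24)) + 289801) = sqrt((-9 - (-8 - 1*26)) + 289801) = sqrt((-9 - (-8 - 26)) + 289801) = sqrt((-9 - 1*(-34)) + 289801) = sqrt((-9 + 34) + 289801) = sqrt(25 + 289801) = sqrt(289826)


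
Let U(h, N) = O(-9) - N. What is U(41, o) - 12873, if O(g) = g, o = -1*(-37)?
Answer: -12919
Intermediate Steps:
o = 37
U(h, N) = -9 - N
U(41, o) - 12873 = (-9 - 1*37) - 12873 = (-9 - 37) - 12873 = -46 - 12873 = -12919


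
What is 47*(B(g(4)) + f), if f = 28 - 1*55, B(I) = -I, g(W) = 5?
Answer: -1504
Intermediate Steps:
f = -27 (f = 28 - 55 = -27)
47*(B(g(4)) + f) = 47*(-1*5 - 27) = 47*(-5 - 27) = 47*(-32) = -1504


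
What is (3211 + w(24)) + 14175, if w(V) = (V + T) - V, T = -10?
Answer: 17376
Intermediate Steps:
w(V) = -10 (w(V) = (V - 10) - V = (-10 + V) - V = -10)
(3211 + w(24)) + 14175 = (3211 - 10) + 14175 = 3201 + 14175 = 17376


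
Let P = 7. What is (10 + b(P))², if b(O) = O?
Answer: 289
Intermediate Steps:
(10 + b(P))² = (10 + 7)² = 17² = 289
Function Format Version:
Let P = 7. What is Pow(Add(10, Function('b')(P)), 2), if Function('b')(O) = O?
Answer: 289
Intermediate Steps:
Pow(Add(10, Function('b')(P)), 2) = Pow(Add(10, 7), 2) = Pow(17, 2) = 289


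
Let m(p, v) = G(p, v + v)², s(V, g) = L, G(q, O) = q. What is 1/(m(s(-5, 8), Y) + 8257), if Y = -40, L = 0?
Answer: 1/8257 ≈ 0.00012111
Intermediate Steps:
s(V, g) = 0
m(p, v) = p²
1/(m(s(-5, 8), Y) + 8257) = 1/(0² + 8257) = 1/(0 + 8257) = 1/8257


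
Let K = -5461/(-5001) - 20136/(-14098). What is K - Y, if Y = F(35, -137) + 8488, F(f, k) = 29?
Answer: -300152856676/35252049 ≈ -8514.5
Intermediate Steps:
K = 88844657/35252049 (K = -5461*(-1/5001) - 20136*(-1/14098) = 5461/5001 + 10068/7049 = 88844657/35252049 ≈ 2.5203)
Y = 8517 (Y = 29 + 8488 = 8517)
K - Y = 88844657/35252049 - 1*8517 = 88844657/35252049 - 8517 = -300152856676/35252049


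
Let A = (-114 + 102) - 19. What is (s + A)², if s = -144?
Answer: 30625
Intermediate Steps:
A = -31 (A = -12 - 19 = -31)
(s + A)² = (-144 - 31)² = (-175)² = 30625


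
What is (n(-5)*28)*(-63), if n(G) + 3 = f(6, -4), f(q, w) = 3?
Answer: 0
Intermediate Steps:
n(G) = 0 (n(G) = -3 + 3 = 0)
(n(-5)*28)*(-63) = (0*28)*(-63) = 0*(-63) = 0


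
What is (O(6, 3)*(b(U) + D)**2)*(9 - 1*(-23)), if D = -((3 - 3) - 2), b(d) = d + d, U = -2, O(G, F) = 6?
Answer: 768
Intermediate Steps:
b(d) = 2*d
D = 2 (D = -(0 - 2) = -1*(-2) = 2)
(O(6, 3)*(b(U) + D)**2)*(9 - 1*(-23)) = (6*(2*(-2) + 2)**2)*(9 - 1*(-23)) = (6*(-4 + 2)**2)*(9 + 23) = (6*(-2)**2)*32 = (6*4)*32 = 24*32 = 768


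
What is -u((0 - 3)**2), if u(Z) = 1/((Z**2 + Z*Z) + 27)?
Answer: -1/189 ≈ -0.0052910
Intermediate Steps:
u(Z) = 1/(27 + 2*Z**2) (u(Z) = 1/((Z**2 + Z**2) + 27) = 1/(2*Z**2 + 27) = 1/(27 + 2*Z**2))
-u((0 - 3)**2) = -1/(27 + 2*((0 - 3)**2)**2) = -1/(27 + 2*((-3)**2)**2) = -1/(27 + 2*9**2) = -1/(27 + 2*81) = -1/(27 + 162) = -1/189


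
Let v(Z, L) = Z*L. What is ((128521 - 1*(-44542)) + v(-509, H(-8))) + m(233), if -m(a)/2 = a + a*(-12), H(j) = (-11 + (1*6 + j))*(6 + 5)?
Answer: 250976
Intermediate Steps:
H(j) = -55 + 11*j (H(j) = (-11 + (6 + j))*11 = (-5 + j)*11 = -55 + 11*j)
m(a) = 22*a (m(a) = -2*(a + a*(-12)) = -2*(a - 12*a) = -(-22)*a = 22*a)
v(Z, L) = L*Z
((128521 - 1*(-44542)) + v(-509, H(-8))) + m(233) = ((128521 - 1*(-44542)) + (-55 + 11*(-8))*(-509)) + 22*233 = ((128521 + 44542) + (-55 - 88)*(-509)) + 5126 = (173063 - 143*(-509)) + 5126 = (173063 + 72787) + 5126 = 245850 + 5126 = 250976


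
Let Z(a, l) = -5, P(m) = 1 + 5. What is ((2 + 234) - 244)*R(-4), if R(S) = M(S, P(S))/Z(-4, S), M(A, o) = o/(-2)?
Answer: -24/5 ≈ -4.8000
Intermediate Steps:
P(m) = 6
M(A, o) = -o/2 (M(A, o) = o*(-1/2) = -o/2)
R(S) = 3/5 (R(S) = -1/2*6/(-5) = -3*(-1/5) = 3/5)
((2 + 234) - 244)*R(-4) = ((2 + 234) - 244)*(3/5) = (236 - 244)*(3/5) = -8*3/5 = -24/5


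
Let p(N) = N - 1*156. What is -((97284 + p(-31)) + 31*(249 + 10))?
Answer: -105126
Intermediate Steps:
p(N) = -156 + N (p(N) = N - 156 = -156 + N)
-((97284 + p(-31)) + 31*(249 + 10)) = -((97284 + (-156 - 31)) + 31*(249 + 10)) = -((97284 - 187) + 31*259) = -(97097 + 8029) = -1*105126 = -105126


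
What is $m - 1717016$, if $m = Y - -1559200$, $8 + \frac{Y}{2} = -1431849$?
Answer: $-3021530$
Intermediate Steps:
$Y = -2863714$ ($Y = -16 + 2 \left(-1431849\right) = -16 - 2863698 = -2863714$)
$m = -1304514$ ($m = -2863714 - -1559200 = -2863714 + 1559200 = -1304514$)
$m - 1717016 = -1304514 - 1717016 = -3021530$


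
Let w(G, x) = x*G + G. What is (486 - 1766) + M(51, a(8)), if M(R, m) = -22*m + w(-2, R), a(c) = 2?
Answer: -1428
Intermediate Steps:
w(G, x) = G + G*x (w(G, x) = G*x + G = G + G*x)
M(R, m) = -2 - 22*m - 2*R (M(R, m) = -22*m - 2*(1 + R) = -22*m + (-2 - 2*R) = -2 - 22*m - 2*R)
(486 - 1766) + M(51, a(8)) = (486 - 1766) + (-2 - 22*2 - 2*51) = -1280 + (-2 - 44 - 102) = -1280 - 148 = -1428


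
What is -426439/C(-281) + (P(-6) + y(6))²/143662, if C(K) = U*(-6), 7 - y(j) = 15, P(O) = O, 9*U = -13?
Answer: -7068816683/143662 ≈ -49205.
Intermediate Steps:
U = -13/9 (U = (⅑)*(-13) = -13/9 ≈ -1.4444)
y(j) = -8 (y(j) = 7 - 1*15 = 7 - 15 = -8)
C(K) = 26/3 (C(K) = -13/9*(-6) = 26/3)
-426439/C(-281) + (P(-6) + y(6))²/143662 = -426439/26/3 + (-6 - 8)²/143662 = -426439*3/26 + (-14)²*(1/143662) = -98409/2 + 196*(1/143662) = -98409/2 + 98/71831 = -7068816683/143662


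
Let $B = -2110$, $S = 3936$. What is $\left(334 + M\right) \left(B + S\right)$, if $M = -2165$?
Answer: $-3343406$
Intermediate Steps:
$\left(334 + M\right) \left(B + S\right) = \left(334 - 2165\right) \left(-2110 + 3936\right) = \left(-1831\right) 1826 = -3343406$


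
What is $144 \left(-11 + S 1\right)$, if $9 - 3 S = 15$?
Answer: $-1872$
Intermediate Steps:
$S = -2$ ($S = 3 - 5 = -2$)
$144 \left(-11 + S 1\right) = 144 \left(-11 - 2\right) = 144 \left(-13\right) = -1872$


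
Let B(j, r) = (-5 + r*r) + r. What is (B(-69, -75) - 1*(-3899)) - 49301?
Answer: -39857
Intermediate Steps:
B(j, r) = -5 + r + r² (B(j, r) = (-5 + r²) + r = -5 + r + r²)
(B(-69, -75) - 1*(-3899)) - 49301 = ((-5 - 75 + (-75)²) - 1*(-3899)) - 49301 = ((-5 - 75 + 5625) + 3899) - 49301 = (5545 + 3899) - 49301 = 9444 - 49301 = -39857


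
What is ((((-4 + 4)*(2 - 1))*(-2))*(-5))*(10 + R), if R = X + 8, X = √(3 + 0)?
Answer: 0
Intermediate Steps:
X = √3 ≈ 1.7320
R = 8 + √3 (R = √3 + 8 = 8 + √3 ≈ 9.7321)
((((-4 + 4)*(2 - 1))*(-2))*(-5))*(10 + R) = ((((-4 + 4)*(2 - 1))*(-2))*(-5))*(10 + (8 + √3)) = (((0*1)*(-2))*(-5))*(18 + √3) = ((0*(-2))*(-5))*(18 + √3) = (0*(-5))*(18 + √3) = 0*(18 + √3) = 0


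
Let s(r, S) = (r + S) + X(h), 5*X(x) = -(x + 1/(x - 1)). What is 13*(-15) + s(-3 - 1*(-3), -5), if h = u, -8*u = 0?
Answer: -999/5 ≈ -199.80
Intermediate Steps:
u = 0 (u = -1/8*0 = 0)
h = 0
X(x) = -x/5 - 1/(5*(-1 + x)) (X(x) = (-(x + 1/(x - 1)))/5 = (-(x + 1/(-1 + x)))/5 = (-x - 1/(-1 + x))/5 = -x/5 - 1/(5*(-1 + x)))
s(r, S) = 1/5 + S + r (s(r, S) = (r + S) + (-1 + 0 - 1*0**2)/(5*(-1 + 0)) = (S + r) + (1/5)*(-1 + 0 - 1*0)/(-1) = (S + r) + (1/5)*(-1)*(-1 + 0 + 0) = (S + r) + (1/5)*(-1)*(-1) = (S + r) + 1/5 = 1/5 + S + r)
13*(-15) + s(-3 - 1*(-3), -5) = 13*(-15) + (1/5 - 5 + (-3 - 1*(-3))) = -195 + (1/5 - 5 + (-3 + 3)) = -195 + (1/5 - 5 + 0) = -195 - 24/5 = -999/5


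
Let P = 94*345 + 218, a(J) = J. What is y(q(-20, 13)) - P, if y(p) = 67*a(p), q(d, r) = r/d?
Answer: -653831/20 ≈ -32692.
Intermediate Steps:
y(p) = 67*p
P = 32648 (P = 32430 + 218 = 32648)
y(q(-20, 13)) - P = 67*(13/(-20)) - 1*32648 = 67*(13*(-1/20)) - 32648 = 67*(-13/20) - 32648 = -871/20 - 32648 = -653831/20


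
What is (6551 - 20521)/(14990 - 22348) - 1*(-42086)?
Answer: 154841379/3679 ≈ 42088.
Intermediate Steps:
(6551 - 20521)/(14990 - 22348) - 1*(-42086) = -13970/(-7358) + 42086 = -13970*(-1/7358) + 42086 = 6985/3679 + 42086 = 154841379/3679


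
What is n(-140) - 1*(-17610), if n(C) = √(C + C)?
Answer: 17610 + 2*I*√70 ≈ 17610.0 + 16.733*I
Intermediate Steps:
n(C) = √2*√C (n(C) = √(2*C) = √2*√C)
n(-140) - 1*(-17610) = √2*√(-140) - 1*(-17610) = √2*(2*I*√35) + 17610 = 2*I*√70 + 17610 = 17610 + 2*I*√70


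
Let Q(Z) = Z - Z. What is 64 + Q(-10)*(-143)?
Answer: 64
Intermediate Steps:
Q(Z) = 0
64 + Q(-10)*(-143) = 64 + 0*(-143) = 64 + 0 = 64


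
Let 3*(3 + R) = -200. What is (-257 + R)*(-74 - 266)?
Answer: 333200/3 ≈ 1.1107e+5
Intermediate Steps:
R = -209/3 (R = -3 + (1/3)*(-200) = -3 - 200/3 = -209/3 ≈ -69.667)
(-257 + R)*(-74 - 266) = (-257 - 209/3)*(-74 - 266) = -980/3*(-340) = 333200/3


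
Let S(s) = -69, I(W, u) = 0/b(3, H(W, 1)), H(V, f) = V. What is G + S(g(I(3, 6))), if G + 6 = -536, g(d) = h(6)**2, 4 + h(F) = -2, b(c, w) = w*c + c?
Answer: -611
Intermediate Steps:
b(c, w) = c + c*w (b(c, w) = c*w + c = c + c*w)
I(W, u) = 0 (I(W, u) = 0/((3*(1 + W))) = 0/(3 + 3*W) = 0)
h(F) = -6 (h(F) = -4 - 2 = -6)
g(d) = 36 (g(d) = (-6)**2 = 36)
G = -542 (G = -6 - 536 = -542)
G + S(g(I(3, 6))) = -542 - 69 = -611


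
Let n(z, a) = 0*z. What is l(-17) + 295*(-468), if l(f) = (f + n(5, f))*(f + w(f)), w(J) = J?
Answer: -137482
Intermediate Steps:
n(z, a) = 0
l(f) = 2*f² (l(f) = (f + 0)*(f + f) = f*(2*f) = 2*f²)
l(-17) + 295*(-468) = 2*(-17)² + 295*(-468) = 2*289 - 138060 = 578 - 138060 = -137482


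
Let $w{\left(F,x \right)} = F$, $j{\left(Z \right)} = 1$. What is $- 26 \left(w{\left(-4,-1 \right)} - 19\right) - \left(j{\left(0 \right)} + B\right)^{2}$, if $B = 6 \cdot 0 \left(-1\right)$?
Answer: $597$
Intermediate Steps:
$B = 0$ ($B = 0 \left(-1\right) = 0$)
$- 26 \left(w{\left(-4,-1 \right)} - 19\right) - \left(j{\left(0 \right)} + B\right)^{2} = - 26 \left(-4 - 19\right) - \left(1 + 0\right)^{2} = \left(-26\right) \left(-23\right) - 1^{2} = 598 - 1 = 597$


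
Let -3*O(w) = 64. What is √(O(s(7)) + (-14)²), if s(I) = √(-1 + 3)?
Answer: 2*√393/3 ≈ 13.216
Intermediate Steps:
s(I) = √2
O(w) = -64/3 (O(w) = -⅓*64 = -64/3)
√(O(s(7)) + (-14)²) = √(-64/3 + (-14)²) = √(-64/3 + 196) = √(524/3) = 2*√393/3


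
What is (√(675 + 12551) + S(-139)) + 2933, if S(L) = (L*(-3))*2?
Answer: 3767 + √13226 ≈ 3882.0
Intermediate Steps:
S(L) = -6*L (S(L) = -3*L*2 = -6*L)
(√(675 + 12551) + S(-139)) + 2933 = (√(675 + 12551) - 6*(-139)) + 2933 = (√13226 + 834) + 2933 = (834 + √13226) + 2933 = 3767 + √13226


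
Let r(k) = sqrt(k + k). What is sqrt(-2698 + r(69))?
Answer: sqrt(-2698 + sqrt(138)) ≈ 51.829*I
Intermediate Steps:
r(k) = sqrt(2)*sqrt(k) (r(k) = sqrt(2*k) = sqrt(2)*sqrt(k))
sqrt(-2698 + r(69)) = sqrt(-2698 + sqrt(2)*sqrt(69)) = sqrt(-2698 + sqrt(138))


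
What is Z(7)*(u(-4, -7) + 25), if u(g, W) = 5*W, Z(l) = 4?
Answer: -40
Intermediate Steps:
Z(7)*(u(-4, -7) + 25) = 4*(5*(-7) + 25) = 4*(-35 + 25) = 4*(-10) = -40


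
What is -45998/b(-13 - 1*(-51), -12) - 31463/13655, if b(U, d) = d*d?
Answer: -316316681/983160 ≈ -321.73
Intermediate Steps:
b(U, d) = d²
-45998/b(-13 - 1*(-51), -12) - 31463/13655 = -45998/((-12)²) - 31463/13655 = -45998/144 - 31463*1/13655 = -45998*1/144 - 31463/13655 = -22999/72 - 31463/13655 = -316316681/983160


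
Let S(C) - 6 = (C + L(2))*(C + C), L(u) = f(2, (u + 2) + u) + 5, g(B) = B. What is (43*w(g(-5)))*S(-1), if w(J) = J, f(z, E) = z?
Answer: 1290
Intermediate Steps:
L(u) = 7 (L(u) = 2 + 5 = 7)
S(C) = 6 + 2*C*(7 + C) (S(C) = 6 + (C + 7)*(C + C) = 6 + (7 + C)*(2*C) = 6 + 2*C*(7 + C))
(43*w(g(-5)))*S(-1) = (43*(-5))*(6 + 2*(-1)**2 + 14*(-1)) = -215*(6 + 2*1 - 14) = -215*(6 + 2 - 14) = -215*(-6) = 1290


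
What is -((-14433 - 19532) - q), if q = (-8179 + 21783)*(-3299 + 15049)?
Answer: 159880965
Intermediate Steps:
q = 159847000 (q = 13604*11750 = 159847000)
-((-14433 - 19532) - q) = -((-14433 - 19532) - 1*159847000) = -(-33965 - 159847000) = -1*(-159880965) = 159880965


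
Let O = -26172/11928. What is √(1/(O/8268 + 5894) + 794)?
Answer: √207000795484724784501570/16146400089 ≈ 28.178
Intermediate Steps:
O = -2181/994 (O = -26172*1/11928 = -2181/994 ≈ -2.1942)
√(1/(O/8268 + 5894) + 794) = √(1/(-2181/994/8268 + 5894) + 794) = √(1/(-2181/994*1/8268 + 5894) + 794) = √(1/(-727/2739464 + 5894) + 794) = √(1/(16146400089/2739464) + 794) = √(2739464/16146400089 + 794) = √(12820244410130/16146400089) = √207000795484724784501570/16146400089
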